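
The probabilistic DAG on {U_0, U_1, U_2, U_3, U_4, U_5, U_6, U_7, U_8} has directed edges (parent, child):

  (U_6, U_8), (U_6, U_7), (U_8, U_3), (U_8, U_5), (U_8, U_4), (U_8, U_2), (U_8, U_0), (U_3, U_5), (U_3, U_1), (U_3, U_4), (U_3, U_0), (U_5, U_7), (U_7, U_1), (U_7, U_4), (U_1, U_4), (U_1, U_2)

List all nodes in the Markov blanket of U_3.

{U_0, U_1, U_4, U_5, U_7, U_8}

A node's Markov blanket = Pa ∪ Ch ∪ (parents of Ch other than the node itself).
U_3's parents: U_8.
Children of U_3: U_0, U_1, U_4, U_5.
For each child, the remaining parents (spouses of U_3):
  U_5's other parent is U_8.
  U_1's other parent is U_7.
  U_4 also has parents U_1, U_7, U_8.
  parents(U_0) \ {U_3} = {U_8}.
Taking the union gives {U_0, U_1, U_4, U_5, U_7, U_8}.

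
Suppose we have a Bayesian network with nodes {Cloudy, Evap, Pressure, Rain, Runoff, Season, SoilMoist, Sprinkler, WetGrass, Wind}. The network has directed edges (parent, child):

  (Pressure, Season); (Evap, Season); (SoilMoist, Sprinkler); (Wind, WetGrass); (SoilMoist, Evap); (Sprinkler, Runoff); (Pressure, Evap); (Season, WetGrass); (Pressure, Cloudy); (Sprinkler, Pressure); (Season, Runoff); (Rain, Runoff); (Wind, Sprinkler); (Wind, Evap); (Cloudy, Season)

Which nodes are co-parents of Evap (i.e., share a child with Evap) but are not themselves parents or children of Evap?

{Cloudy}

Children of Evap: Season.
  Season also has parents Cloudy, Pressure.
Excluding nodes already adjacent to Evap (Pressure, Season, SoilMoist, Wind), the co-parent-only contribution is {Cloudy}.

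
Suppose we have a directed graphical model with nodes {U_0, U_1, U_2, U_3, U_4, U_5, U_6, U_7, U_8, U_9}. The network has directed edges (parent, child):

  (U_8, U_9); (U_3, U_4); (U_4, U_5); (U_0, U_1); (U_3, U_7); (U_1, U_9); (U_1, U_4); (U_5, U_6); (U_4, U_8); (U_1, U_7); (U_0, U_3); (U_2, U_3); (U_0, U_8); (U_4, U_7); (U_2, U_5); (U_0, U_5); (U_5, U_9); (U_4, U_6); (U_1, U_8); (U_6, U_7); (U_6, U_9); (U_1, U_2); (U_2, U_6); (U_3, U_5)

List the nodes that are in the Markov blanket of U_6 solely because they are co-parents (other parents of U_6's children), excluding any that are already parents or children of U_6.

{U_1, U_3, U_8}

Children of U_6: U_7, U_9.
  U_7: U_1, U_3, U_4
  U_9: U_1, U_5, U_8
Excluding nodes already adjacent to U_6 (U_2, U_4, U_5, U_7, U_9), the co-parent-only contribution is {U_1, U_3, U_8}.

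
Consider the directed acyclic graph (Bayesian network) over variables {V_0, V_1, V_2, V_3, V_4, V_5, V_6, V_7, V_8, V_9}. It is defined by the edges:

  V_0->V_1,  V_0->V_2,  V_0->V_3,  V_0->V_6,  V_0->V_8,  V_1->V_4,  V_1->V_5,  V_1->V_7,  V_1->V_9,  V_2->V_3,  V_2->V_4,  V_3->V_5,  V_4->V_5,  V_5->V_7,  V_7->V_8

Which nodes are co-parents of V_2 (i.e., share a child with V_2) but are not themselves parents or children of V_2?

Children of V_2: V_3, V_4.
  V_3's other parent is V_0.
  V_4 also has parent V_1.
Excluding nodes already adjacent to V_2 (V_0, V_3, V_4), the co-parent-only contribution is {V_1}.

{V_1}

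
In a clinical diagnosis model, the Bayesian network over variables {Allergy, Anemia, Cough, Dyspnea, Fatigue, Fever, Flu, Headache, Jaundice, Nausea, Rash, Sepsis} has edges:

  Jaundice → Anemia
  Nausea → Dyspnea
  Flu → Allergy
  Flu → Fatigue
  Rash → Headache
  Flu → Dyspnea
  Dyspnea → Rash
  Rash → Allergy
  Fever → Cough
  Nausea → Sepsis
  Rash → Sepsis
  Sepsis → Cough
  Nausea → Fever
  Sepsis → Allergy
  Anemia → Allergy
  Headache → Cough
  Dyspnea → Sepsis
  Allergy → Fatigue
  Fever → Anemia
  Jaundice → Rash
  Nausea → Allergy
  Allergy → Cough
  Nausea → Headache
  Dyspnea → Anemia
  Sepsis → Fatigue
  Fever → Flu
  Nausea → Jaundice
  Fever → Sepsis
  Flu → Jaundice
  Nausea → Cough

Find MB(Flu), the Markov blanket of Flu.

{Allergy, Anemia, Dyspnea, Fatigue, Fever, Jaundice, Nausea, Rash, Sepsis}

Recall MB(v) = parents ∪ children ∪ spouses, where spouses are the other parents of v's children.
Flu's children: Allergy, Dyspnea, Fatigue, Jaundice.
Flu has parent Fever.
Co-parents of Flu (other parents of its children):
  parents(Dyspnea) \ {Flu} = {Nausea}.
  Jaundice's other parent is Nausea.
  Allergy also has parents Anemia, Nausea, Rash, Sepsis.
  Fatigue also has parents Allergy, Sepsis.
Taking the union gives {Allergy, Anemia, Dyspnea, Fatigue, Fever, Jaundice, Nausea, Rash, Sepsis}.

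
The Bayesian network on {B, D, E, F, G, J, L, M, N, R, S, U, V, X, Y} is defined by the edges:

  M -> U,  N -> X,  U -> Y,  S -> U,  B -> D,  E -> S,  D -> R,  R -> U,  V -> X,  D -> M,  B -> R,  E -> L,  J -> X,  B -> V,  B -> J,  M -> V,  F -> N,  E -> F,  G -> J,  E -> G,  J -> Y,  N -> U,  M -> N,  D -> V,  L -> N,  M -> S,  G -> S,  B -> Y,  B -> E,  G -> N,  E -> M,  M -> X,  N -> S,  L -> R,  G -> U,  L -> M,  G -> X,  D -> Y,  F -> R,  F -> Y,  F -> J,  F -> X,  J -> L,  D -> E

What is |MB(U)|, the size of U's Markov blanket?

10

By definition, MB(U) is built from U's parents, U's children, and the co-parents of U.
U has child Y.
Parents of U: G, M, N, R, S.
Co-parents of U (other parents of its children):
  Y also has parents B, D, F, J.
MB(U) = {B, D, F, G, J, M, N, R, S, Y}, which has 10 nodes.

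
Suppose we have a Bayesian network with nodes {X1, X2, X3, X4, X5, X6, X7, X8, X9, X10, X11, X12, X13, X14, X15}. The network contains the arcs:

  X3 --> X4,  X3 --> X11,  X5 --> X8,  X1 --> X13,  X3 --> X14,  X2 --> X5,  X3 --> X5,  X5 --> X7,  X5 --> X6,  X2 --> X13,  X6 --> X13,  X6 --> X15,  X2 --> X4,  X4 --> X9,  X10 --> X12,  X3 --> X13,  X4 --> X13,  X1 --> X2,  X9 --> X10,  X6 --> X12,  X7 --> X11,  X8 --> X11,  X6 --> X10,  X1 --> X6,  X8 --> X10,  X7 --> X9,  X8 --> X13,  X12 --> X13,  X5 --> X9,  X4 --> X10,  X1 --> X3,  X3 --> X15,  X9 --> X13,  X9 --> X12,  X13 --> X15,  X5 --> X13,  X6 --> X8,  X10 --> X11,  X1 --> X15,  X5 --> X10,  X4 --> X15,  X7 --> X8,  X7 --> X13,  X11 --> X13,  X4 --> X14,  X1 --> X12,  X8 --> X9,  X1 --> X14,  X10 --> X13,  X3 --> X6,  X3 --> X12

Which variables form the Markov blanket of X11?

Ch(X11) = {X13}.
X11's parents: X3, X7, X8, X10.
Co-parents of X11 (other parents of its children):
  X13's other parents are X1, X2, X3, X4, X5, X6, X7, X8, X9, X10, X12.
MB(X11) = {X1, X2, X3, X4, X5, X6, X7, X8, X9, X10, X12, X13}.

{X1, X2, X3, X4, X5, X6, X7, X8, X9, X10, X12, X13}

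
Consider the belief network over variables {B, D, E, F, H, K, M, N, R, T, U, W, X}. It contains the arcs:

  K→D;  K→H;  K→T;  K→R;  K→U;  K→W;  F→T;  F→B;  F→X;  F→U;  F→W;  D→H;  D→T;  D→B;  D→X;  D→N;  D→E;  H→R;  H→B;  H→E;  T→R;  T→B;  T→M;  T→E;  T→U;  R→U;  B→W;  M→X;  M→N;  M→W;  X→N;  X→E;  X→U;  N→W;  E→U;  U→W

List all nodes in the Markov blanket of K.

{B, D, E, F, H, M, N, R, T, U, W, X}

A node's Markov blanket = Pa ∪ Ch ∪ (parents of Ch other than the node itself).
K's children: D, H, R, T, U, W.
Parents of K: none.
Co-parents of K (other parents of its children):
  D: —
  H: D
  T: D, F
  R: H, T
  U: E, F, R, T, X
  W: B, F, M, N, U
Taking the union gives {B, D, E, F, H, M, N, R, T, U, W, X}.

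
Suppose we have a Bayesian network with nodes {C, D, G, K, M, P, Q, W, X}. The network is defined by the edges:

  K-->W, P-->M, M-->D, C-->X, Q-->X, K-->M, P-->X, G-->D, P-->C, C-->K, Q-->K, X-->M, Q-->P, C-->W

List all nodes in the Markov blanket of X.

{C, K, M, P, Q}

X's children: M.
X has parents C, P, Q.
Co-parents of X (other parents of its children):
  M: K, P
Taking the union gives {C, K, M, P, Q}.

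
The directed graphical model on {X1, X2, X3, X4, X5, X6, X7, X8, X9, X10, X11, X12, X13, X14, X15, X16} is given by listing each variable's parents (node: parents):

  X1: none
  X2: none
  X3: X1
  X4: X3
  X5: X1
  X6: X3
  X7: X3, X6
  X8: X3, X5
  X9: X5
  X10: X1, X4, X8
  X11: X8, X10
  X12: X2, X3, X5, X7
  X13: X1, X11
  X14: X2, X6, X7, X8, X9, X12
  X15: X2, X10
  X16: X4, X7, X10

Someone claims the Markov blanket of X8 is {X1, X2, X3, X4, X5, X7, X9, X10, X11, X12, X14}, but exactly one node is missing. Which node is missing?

X6

Pa(X8) = {X3, X5}.
Children of X8: X10, X11, X14.
For each child, the remaining parents (spouses of X8):
  X10: X1, X4
  X11: X10
  X14: X2, X6, X7, X9, X12
MB(X8) = {X1, X2, X3, X4, X5, X6, X7, X9, X10, X11, X12, X14}.
Comparing with the claimed set, X6 is missing.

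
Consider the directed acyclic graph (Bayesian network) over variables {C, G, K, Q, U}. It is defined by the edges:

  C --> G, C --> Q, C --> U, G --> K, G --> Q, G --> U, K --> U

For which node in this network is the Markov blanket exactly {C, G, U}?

K

The target node must have every member of {C, G, U} as a parent, child, or co-parent, and no others.
Parents of K: G; children: U; co-parents: C, G.
These exactly cover the given set, so the node is K.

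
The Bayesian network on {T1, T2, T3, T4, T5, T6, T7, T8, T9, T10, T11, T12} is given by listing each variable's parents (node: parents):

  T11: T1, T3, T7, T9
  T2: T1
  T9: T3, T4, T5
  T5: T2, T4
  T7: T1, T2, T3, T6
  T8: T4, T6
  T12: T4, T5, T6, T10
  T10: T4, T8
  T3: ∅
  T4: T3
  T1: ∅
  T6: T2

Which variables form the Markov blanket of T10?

Ch(T10) = {T12}.
T10's parents: T4, T8.
Parents of each child, excluding T10:
  parents(T12) \ {T10} = {T4, T5, T6}.
Taking the union gives {T4, T5, T6, T8, T12}.

{T4, T5, T6, T8, T12}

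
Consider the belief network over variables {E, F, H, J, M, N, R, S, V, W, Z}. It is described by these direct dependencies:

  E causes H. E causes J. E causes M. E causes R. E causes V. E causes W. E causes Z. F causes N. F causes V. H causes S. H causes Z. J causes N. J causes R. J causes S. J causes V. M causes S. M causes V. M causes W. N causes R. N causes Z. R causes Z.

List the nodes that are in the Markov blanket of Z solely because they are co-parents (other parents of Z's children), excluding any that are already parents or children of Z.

{}

Z has no children, so it has no co-parents. The set is empty.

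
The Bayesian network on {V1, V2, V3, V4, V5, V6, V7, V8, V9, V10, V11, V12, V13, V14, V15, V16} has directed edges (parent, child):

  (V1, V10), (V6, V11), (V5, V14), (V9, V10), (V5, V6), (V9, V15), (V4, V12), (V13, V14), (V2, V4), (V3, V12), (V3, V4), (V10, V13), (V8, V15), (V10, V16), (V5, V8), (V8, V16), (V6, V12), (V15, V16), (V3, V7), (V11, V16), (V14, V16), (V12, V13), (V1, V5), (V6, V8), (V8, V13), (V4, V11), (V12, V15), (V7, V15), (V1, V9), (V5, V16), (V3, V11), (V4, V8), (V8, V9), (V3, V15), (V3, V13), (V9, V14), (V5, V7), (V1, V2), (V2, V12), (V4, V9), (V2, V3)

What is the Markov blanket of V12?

{V2, V3, V4, V6, V7, V8, V9, V10, V13, V15}

A node's Markov blanket = Pa ∪ Ch ∪ (parents of Ch other than the node itself).
V12's parents: V2, V3, V4, V6.
V12's children: V13, V15.
Parents of each child, excluding V12:
  parents(V13) \ {V12} = {V3, V8, V10}.
  V15 also has parents V3, V7, V8, V9.
MB(V12) = {V2, V3, V4, V6, V7, V8, V9, V10, V13, V15}.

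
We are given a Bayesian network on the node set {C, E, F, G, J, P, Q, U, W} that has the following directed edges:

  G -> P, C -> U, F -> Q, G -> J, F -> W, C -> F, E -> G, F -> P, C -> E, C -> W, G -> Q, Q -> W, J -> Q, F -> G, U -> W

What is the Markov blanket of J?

{F, G, Q}

J has parent G.
Ch(J) = {Q}.
Other parents of J's children:
  Q: F, G
Taking the union gives {F, G, Q}.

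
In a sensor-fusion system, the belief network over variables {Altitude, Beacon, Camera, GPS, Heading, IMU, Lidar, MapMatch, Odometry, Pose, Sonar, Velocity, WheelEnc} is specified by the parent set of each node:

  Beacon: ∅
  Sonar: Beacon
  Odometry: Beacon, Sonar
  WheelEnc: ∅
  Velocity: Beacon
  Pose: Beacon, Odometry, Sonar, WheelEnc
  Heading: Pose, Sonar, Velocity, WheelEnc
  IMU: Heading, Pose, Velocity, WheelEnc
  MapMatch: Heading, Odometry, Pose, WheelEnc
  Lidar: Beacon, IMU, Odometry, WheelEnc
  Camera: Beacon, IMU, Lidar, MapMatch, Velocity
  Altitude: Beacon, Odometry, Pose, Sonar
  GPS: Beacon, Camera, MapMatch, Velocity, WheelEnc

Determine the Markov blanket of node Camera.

{Beacon, GPS, IMU, Lidar, MapMatch, Velocity, WheelEnc}

By definition, MB(Camera) is built from Camera's parents, Camera's children, and the co-parents of Camera.
Parents of Camera: Beacon, IMU, Lidar, MapMatch, Velocity.
Camera's children: GPS.
Co-parents of Camera (other parents of its children):
  parents(GPS) \ {Camera} = {Beacon, MapMatch, Velocity, WheelEnc}.
So the Markov blanket of Camera is {Beacon, GPS, IMU, Lidar, MapMatch, Velocity, WheelEnc}.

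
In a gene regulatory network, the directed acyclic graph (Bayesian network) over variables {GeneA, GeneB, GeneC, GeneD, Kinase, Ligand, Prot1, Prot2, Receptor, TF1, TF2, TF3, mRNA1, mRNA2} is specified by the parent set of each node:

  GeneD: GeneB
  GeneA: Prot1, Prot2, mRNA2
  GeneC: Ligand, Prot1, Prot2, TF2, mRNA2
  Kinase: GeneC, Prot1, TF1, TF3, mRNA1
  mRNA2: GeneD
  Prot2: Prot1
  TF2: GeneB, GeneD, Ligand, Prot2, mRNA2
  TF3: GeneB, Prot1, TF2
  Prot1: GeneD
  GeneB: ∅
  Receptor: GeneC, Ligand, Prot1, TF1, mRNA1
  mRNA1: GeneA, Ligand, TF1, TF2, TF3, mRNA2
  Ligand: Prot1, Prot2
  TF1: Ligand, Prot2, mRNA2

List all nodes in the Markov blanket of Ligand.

{GeneA, GeneB, GeneC, GeneD, Prot1, Prot2, Receptor, TF1, TF2, TF3, mRNA1, mRNA2}

By definition, MB(Ligand) is built from Ligand's parents, Ligand's children, and the co-parents of Ligand.
Ligand has parents Prot1, Prot2.
Ligand's children: GeneC, Receptor, TF1, TF2, mRNA1.
Co-parents of Ligand (other parents of its children):
  TF1's other parents are Prot2, mRNA2.
  TF2's other parents are GeneB, GeneD, Prot2, mRNA2.
  GeneC also has parents Prot1, Prot2, TF2, mRNA2.
  mRNA1 also has parents GeneA, TF1, TF2, TF3, mRNA2.
  Receptor also has parents GeneC, Prot1, TF1, mRNA1.
So the Markov blanket of Ligand is {GeneA, GeneB, GeneC, GeneD, Prot1, Prot2, Receptor, TF1, TF2, TF3, mRNA1, mRNA2}.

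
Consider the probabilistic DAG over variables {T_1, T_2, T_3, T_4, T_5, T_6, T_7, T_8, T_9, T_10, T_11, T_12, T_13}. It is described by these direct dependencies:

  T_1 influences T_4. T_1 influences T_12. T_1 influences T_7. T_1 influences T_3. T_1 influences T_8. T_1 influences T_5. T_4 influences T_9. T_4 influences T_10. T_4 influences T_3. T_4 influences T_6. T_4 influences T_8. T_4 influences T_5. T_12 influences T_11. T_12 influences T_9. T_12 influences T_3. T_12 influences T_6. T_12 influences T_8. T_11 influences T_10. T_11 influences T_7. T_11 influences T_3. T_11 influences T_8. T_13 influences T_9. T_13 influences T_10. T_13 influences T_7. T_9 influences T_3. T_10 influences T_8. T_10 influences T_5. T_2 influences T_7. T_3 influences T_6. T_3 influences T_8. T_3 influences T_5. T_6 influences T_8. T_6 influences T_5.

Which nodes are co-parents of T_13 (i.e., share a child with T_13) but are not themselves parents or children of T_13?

Children of T_13: T_7, T_9, T_10.
  T_9: T_4, T_12
  T_10: T_4, T_11
  T_7: T_1, T_2, T_11
Excluding nodes already adjacent to T_13 (T_7, T_9, T_10), the co-parent-only contribution is {T_1, T_2, T_4, T_11, T_12}.

{T_1, T_2, T_4, T_11, T_12}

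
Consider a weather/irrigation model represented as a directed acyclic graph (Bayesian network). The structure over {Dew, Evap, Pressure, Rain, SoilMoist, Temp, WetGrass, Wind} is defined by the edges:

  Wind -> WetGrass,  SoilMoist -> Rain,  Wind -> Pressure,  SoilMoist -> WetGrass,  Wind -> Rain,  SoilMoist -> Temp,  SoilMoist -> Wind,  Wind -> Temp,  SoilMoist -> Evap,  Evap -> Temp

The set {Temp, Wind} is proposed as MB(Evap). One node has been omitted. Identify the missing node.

SoilMoist

Parents of Evap: SoilMoist.
Children of Evap: Temp.
For each child, the remaining parents (spouses of Evap):
  Temp's other parents are SoilMoist, Wind.
MB(Evap) = {SoilMoist, Temp, Wind}.
Comparing with the claimed set, SoilMoist is missing.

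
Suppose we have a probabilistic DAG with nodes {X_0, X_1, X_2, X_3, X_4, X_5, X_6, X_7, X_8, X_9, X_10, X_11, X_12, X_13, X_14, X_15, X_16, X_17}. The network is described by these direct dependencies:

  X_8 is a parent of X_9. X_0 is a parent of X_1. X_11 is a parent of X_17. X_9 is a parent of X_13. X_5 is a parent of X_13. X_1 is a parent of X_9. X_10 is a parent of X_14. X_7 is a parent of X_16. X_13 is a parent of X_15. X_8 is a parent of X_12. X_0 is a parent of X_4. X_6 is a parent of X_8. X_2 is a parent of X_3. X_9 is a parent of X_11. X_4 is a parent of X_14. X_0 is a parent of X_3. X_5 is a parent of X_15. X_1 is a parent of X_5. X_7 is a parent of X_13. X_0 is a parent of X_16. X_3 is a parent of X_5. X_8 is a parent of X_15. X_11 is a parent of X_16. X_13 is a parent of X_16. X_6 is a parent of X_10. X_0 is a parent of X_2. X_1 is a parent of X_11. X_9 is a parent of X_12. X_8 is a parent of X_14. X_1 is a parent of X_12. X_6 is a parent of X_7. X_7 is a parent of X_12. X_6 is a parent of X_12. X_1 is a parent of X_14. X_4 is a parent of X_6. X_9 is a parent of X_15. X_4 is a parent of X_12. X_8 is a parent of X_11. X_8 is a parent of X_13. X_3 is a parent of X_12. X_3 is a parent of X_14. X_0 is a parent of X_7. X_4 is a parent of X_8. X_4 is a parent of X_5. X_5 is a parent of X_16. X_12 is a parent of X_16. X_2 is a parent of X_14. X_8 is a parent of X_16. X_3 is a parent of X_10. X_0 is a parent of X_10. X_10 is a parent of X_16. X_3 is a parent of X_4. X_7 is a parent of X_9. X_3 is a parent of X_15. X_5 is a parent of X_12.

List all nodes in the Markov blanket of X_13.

{X_0, X_3, X_5, X_7, X_8, X_9, X_10, X_11, X_12, X_15, X_16}

Parents of X_13: X_5, X_7, X_8, X_9.
Ch(X_13) = {X_15, X_16}.
Parents of each child, excluding X_13:
  parents(X_15) \ {X_13} = {X_3, X_5, X_8, X_9}.
  X_16's other parents are X_0, X_5, X_7, X_8, X_10, X_11, X_12.
MB(X_13) = {X_0, X_3, X_5, X_7, X_8, X_9, X_10, X_11, X_12, X_15, X_16}.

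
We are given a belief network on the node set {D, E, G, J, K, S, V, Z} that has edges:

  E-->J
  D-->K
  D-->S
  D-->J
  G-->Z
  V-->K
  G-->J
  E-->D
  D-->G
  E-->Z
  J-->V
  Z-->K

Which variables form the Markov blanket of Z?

{D, E, G, K, V}

Parents of Z: E, G.
Z's children: K.
Parents of each child, excluding Z:
  K: D, V
MB(Z) = {D, E, G, K, V}.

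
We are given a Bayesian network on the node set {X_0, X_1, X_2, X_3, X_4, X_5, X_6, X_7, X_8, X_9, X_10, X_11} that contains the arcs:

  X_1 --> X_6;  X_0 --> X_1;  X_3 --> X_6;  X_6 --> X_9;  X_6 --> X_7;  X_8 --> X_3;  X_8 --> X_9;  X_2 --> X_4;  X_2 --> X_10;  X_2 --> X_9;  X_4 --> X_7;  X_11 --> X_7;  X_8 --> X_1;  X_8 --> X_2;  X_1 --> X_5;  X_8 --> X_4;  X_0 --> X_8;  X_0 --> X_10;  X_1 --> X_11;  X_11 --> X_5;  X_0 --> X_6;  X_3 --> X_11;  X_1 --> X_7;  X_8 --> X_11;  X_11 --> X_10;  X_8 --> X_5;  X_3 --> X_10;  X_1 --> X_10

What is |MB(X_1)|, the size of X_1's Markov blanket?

10

Children of X_1: X_5, X_6, X_7, X_10, X_11.
Pa(X_1) = {X_0, X_8}.
For each child, the remaining parents (spouses of X_1):
  X_11: X_3, X_8
  X_6: X_0, X_3
  X_7: X_4, X_6, X_11
  X_10: X_0, X_2, X_3, X_11
  X_5: X_8, X_11
MB(X_1) = {X_0, X_2, X_3, X_4, X_5, X_6, X_7, X_8, X_10, X_11}, which has 10 nodes.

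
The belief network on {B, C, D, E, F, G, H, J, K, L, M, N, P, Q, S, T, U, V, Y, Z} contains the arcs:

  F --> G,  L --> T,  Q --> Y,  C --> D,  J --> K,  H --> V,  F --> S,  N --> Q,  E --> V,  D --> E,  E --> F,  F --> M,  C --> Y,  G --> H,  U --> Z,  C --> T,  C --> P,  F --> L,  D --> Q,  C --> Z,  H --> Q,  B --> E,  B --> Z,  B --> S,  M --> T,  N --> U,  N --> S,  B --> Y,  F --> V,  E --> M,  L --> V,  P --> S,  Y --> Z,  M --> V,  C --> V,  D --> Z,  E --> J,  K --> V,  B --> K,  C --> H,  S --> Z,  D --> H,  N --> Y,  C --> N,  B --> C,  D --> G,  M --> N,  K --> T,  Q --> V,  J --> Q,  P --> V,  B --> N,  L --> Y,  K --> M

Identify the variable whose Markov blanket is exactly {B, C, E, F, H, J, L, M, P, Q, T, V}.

K

The target node must have every member of {B, C, E, F, H, J, L, M, P, Q, T, V} as a parent, child, or co-parent, and no others.
Parents of K: B, J; children: M, T, V; co-parents: C, E, F, H, L, M, P, Q.
These exactly cover the given set, so the node is K.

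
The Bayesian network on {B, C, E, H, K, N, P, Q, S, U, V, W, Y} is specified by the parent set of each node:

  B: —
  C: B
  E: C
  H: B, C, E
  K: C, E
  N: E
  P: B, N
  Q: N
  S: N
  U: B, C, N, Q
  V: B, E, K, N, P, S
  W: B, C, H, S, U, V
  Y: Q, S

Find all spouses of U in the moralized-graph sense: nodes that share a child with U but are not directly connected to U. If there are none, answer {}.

{H, S, V}

Children of U: W.
  parents(W) \ {U} = {B, C, H, S, V}.
Excluding nodes already adjacent to U (B, C, N, Q, W), the co-parent-only contribution is {H, S, V}.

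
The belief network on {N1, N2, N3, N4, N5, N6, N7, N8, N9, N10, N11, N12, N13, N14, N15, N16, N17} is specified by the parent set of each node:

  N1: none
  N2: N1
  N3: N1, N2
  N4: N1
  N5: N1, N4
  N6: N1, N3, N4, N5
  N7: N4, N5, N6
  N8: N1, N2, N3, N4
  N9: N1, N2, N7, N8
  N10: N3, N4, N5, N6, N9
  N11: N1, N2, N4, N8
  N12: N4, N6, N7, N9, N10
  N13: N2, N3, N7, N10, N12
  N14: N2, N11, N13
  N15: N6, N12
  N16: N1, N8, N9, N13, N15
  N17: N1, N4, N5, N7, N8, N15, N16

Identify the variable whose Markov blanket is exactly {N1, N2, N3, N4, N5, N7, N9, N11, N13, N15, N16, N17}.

N8

The target node must have every member of {N1, N2, N3, N4, N5, N7, N9, N11, N13, N15, N16, N17} as a parent, child, or co-parent, and no others.
Parents of N8: N1, N2, N3, N4; children: N9, N11, N16, N17; co-parents: N1, N2, N4, N5, N7, N9, N13, N15, N16.
These exactly cover the given set, so the node is N8.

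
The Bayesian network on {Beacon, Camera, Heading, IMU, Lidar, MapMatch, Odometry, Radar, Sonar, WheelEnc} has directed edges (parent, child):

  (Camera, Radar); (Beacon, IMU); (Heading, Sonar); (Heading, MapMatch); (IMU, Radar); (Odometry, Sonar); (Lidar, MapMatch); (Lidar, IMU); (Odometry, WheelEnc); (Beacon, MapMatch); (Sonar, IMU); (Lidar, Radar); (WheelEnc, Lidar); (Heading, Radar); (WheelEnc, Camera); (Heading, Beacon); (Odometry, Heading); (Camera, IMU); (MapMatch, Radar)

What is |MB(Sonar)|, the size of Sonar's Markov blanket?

6

Recall MB(v) = parents ∪ children ∪ spouses, where spouses are the other parents of v's children.
Pa(Sonar) = {Heading, Odometry}.
Ch(Sonar) = {IMU}.
Co-parents of Sonar (other parents of its children):
  IMU: Beacon, Camera, Lidar
MB(Sonar) = {Beacon, Camera, Heading, IMU, Lidar, Odometry}, which has 6 nodes.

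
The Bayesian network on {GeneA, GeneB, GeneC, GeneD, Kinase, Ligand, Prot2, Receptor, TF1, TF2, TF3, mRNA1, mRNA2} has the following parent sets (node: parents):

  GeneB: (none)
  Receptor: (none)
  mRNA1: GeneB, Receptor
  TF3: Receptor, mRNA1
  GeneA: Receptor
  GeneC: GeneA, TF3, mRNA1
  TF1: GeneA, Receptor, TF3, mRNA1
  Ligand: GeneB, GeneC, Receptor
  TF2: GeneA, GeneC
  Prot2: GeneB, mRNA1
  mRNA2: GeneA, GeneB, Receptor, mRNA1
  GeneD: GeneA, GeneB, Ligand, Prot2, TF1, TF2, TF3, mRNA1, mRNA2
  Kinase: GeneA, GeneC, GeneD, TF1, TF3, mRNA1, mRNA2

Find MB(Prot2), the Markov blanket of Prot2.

{GeneA, GeneB, GeneD, Ligand, TF1, TF2, TF3, mRNA1, mRNA2}

The Markov blanket of a node is its parents, its children, and the other parents of its children.
Prot2's parents: GeneB, mRNA1.
Children of Prot2: GeneD.
For each child, the remaining parents (spouses of Prot2):
  GeneD also has parents GeneA, GeneB, Ligand, TF1, TF2, TF3, mRNA1, mRNA2.
Taking the union gives {GeneA, GeneB, GeneD, Ligand, TF1, TF2, TF3, mRNA1, mRNA2}.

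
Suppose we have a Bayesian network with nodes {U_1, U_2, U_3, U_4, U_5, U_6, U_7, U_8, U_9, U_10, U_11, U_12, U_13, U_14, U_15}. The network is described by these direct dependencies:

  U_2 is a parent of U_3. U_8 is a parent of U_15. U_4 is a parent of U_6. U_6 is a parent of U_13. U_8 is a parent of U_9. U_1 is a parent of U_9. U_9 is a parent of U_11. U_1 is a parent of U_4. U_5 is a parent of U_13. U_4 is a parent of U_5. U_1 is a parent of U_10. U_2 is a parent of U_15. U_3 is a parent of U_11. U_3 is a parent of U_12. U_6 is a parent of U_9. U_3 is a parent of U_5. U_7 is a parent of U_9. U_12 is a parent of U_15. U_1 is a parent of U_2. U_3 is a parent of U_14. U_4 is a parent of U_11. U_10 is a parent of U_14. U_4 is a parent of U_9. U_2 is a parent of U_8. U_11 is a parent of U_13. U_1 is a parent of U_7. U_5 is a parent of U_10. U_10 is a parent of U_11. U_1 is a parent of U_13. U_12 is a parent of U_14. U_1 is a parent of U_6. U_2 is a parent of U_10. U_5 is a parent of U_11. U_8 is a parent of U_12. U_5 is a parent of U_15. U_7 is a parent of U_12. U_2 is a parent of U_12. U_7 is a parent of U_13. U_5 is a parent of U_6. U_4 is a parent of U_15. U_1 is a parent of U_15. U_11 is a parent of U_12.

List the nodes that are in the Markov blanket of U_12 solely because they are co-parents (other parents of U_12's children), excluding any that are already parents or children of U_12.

{U_1, U_4, U_5, U_10}

Children of U_12: U_14, U_15.
  U_14's other parents are U_3, U_10.
  U_15 also has parents U_1, U_2, U_4, U_5, U_8.
Excluding nodes already adjacent to U_12 (U_2, U_3, U_7, U_8, U_11, U_14, U_15), the co-parent-only contribution is {U_1, U_4, U_5, U_10}.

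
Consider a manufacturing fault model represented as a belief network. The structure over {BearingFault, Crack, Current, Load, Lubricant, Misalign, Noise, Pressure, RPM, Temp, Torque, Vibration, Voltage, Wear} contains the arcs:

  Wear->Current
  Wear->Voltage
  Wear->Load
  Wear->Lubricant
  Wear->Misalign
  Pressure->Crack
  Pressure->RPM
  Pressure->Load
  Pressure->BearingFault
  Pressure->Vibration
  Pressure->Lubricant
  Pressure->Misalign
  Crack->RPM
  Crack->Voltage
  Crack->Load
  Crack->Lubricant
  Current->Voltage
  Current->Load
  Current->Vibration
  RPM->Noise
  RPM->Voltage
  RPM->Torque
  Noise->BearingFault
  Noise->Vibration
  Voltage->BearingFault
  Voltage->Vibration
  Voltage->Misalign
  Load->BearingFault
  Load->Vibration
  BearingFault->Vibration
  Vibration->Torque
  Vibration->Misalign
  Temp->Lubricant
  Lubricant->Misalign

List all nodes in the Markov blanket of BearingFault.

BearingFault has child Vibration.
BearingFault has parents Load, Noise, Pressure, Voltage.
Parents of each child, excluding BearingFault:
  parents(Vibration) \ {BearingFault} = {Current, Load, Noise, Pressure, Voltage}.
Taking the union gives {Current, Load, Noise, Pressure, Vibration, Voltage}.

{Current, Load, Noise, Pressure, Vibration, Voltage}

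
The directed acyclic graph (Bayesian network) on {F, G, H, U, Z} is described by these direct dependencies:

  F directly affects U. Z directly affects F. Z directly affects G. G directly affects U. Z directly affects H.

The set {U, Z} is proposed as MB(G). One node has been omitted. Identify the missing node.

G has child U.
Pa(G) = {Z}.
Other parents of G's children:
  U's other parent is F.
MB(G) = {F, U, Z}.
Comparing with the claimed set, F is missing.

F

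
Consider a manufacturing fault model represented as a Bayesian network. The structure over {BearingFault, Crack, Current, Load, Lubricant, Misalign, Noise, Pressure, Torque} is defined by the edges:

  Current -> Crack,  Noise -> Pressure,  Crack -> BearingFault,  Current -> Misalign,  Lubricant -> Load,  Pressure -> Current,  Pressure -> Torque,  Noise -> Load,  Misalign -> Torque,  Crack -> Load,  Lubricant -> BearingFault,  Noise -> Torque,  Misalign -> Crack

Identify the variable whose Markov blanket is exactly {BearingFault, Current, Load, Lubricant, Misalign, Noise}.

Crack

The target node must have every member of {BearingFault, Current, Load, Lubricant, Misalign, Noise} as a parent, child, or co-parent, and no others.
Parents of Crack: Current, Misalign; children: BearingFault, Load; co-parents: Lubricant, Noise.
These exactly cover the given set, so the node is Crack.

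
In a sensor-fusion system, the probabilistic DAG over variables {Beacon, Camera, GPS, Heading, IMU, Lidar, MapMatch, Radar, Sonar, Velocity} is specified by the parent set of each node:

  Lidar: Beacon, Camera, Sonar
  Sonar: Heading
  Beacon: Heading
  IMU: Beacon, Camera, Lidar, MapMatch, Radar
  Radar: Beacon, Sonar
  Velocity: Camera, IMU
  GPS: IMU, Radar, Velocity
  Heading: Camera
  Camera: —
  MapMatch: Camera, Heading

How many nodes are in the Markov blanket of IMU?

IMU has parents Beacon, Camera, Lidar, MapMatch, Radar.
Ch(IMU) = {GPS, Velocity}.
Parents of each child, excluding IMU:
  Velocity: Camera
  GPS: Radar, Velocity
MB(IMU) = {Beacon, Camera, GPS, Lidar, MapMatch, Radar, Velocity}, which has 7 nodes.

7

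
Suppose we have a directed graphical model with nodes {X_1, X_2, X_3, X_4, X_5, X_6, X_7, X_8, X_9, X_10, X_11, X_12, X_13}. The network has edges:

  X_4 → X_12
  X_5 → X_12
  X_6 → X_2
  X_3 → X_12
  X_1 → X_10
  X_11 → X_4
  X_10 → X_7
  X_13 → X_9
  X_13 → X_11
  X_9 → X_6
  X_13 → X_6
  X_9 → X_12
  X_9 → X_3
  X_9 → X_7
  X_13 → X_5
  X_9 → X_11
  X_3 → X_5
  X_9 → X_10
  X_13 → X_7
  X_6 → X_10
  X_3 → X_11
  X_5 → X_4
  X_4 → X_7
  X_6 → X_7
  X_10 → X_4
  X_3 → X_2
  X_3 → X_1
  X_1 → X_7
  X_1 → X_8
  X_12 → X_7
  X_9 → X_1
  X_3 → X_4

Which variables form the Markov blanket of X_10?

X_10's parents: X_1, X_6, X_9.
Children of X_10: X_4, X_7.
Parents of each child, excluding X_10:
  X_4: X_3, X_5, X_11
  X_7: X_1, X_4, X_6, X_9, X_12, X_13
Union: {X_1, X_6, X_9} ∪ {X_4, X_7} ∪ {X_1, X_3, X_4, X_5, X_6, X_9, X_11, X_12, X_13} = {X_1, X_3, X_4, X_5, X_6, X_7, X_9, X_11, X_12, X_13}.

{X_1, X_3, X_4, X_5, X_6, X_7, X_9, X_11, X_12, X_13}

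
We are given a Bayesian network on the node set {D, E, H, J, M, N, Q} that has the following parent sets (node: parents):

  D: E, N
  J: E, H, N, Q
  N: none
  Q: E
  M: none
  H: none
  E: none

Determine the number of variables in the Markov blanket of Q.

4

Ch(Q) = {J}.
Pa(Q) = {E}.
Co-parents of Q (other parents of its children):
  J's other parents are E, H, N.
MB(Q) = {E, H, J, N}, which has 4 nodes.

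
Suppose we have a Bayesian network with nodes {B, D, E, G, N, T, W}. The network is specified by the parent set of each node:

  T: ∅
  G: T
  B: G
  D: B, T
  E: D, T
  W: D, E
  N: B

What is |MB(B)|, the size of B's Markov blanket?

4

By definition, MB(B) is built from B's parents, B's children, and the co-parents of B.
Pa(B) = {G}.
B's children: D, N.
Co-parents of B (other parents of its children):
  parents(D) \ {B} = {T}.
  N: no additional parents.
MB(B) = {D, G, N, T}, which has 4 nodes.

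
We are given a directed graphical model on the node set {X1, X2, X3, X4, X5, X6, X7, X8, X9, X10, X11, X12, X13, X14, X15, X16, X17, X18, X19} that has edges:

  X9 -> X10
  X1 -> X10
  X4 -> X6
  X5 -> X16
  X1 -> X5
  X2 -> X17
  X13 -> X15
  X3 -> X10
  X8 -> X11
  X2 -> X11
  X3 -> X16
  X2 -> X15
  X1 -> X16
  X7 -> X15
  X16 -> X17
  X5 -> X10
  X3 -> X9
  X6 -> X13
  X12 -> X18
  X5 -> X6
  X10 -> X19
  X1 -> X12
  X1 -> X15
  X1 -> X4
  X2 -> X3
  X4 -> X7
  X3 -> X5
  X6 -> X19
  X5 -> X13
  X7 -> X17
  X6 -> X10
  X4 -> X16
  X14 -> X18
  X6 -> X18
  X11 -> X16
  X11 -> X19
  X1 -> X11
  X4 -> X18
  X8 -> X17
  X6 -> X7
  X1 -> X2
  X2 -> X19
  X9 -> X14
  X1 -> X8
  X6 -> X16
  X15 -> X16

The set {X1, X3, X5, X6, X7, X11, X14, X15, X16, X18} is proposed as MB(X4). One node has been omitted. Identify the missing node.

Parents of X4: X1.
X4's children: X6, X7, X16, X18.
For each child, the remaining parents (spouses of X4):
  parents(X6) \ {X4} = {X5}.
  parents(X7) \ {X4} = {X6}.
  X16's other parents are X1, X3, X5, X6, X11, X15.
  parents(X18) \ {X4} = {X6, X12, X14}.
MB(X4) = {X1, X3, X5, X6, X7, X11, X12, X14, X15, X16, X18}.
Comparing with the claimed set, X12 is missing.

X12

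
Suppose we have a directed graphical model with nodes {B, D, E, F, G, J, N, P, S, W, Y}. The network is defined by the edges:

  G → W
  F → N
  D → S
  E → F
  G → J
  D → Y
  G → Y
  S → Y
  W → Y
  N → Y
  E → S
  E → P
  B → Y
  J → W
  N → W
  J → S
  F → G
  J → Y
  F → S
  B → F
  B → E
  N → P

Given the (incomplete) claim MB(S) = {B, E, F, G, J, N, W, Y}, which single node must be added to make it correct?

S has parents D, E, F, J.
Children of S: Y.
Other parents of S's children:
  Y: B, D, G, J, N, W
MB(S) = {B, D, E, F, G, J, N, W, Y}.
Comparing with the claimed set, D is missing.

D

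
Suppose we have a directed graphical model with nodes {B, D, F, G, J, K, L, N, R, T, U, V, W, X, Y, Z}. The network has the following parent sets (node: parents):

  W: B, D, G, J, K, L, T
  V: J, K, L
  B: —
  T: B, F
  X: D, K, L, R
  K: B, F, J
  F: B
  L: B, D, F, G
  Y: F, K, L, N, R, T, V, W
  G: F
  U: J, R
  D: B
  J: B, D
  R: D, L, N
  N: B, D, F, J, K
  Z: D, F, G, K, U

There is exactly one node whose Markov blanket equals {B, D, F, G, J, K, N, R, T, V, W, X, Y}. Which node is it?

The target node must have every member of {B, D, F, G, J, K, N, R, T, V, W, X, Y} as a parent, child, or co-parent, and no others.
Parents of L: B, D, F, G; children: R, V, W, X, Y; co-parents: B, D, F, G, J, K, N, R, T, V, W.
These exactly cover the given set, so the node is L.

L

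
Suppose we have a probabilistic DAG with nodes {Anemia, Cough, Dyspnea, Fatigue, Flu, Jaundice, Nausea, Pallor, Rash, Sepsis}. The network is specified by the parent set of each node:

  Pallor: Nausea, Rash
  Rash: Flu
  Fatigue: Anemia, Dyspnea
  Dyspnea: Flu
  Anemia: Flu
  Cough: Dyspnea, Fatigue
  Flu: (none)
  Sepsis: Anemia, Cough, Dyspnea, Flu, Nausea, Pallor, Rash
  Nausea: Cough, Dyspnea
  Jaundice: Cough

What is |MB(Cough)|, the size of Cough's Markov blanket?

9

Recall MB(v) = parents ∪ children ∪ spouses, where spouses are the other parents of v's children.
Cough has children Jaundice, Nausea, Sepsis.
Cough has parents Dyspnea, Fatigue.
Parents of each child, excluding Cough:
  Nausea: Dyspnea
  Sepsis: Anemia, Dyspnea, Flu, Nausea, Pallor, Rash
  Jaundice: —
MB(Cough) = {Anemia, Dyspnea, Fatigue, Flu, Jaundice, Nausea, Pallor, Rash, Sepsis}, which has 9 nodes.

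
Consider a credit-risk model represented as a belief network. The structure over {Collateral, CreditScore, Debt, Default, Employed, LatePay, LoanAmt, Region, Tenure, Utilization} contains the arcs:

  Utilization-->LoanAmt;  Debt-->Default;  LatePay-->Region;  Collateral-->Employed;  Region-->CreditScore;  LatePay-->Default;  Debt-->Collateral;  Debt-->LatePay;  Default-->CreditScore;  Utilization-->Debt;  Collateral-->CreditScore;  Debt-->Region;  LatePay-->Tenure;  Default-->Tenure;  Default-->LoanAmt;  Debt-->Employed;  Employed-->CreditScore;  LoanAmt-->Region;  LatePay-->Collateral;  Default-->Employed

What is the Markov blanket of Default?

Pa(Default) = {Debt, LatePay}.
Default has children CreditScore, Employed, LoanAmt, Tenure.
For each child, the remaining parents (spouses of Default):
  LoanAmt's other parent is Utilization.
  parents(Tenure) \ {Default} = {LatePay}.
  Employed also has parents Collateral, Debt.
  CreditScore's other parents are Collateral, Employed, Region.
So the Markov blanket of Default is {Collateral, CreditScore, Debt, Employed, LatePay, LoanAmt, Region, Tenure, Utilization}.

{Collateral, CreditScore, Debt, Employed, LatePay, LoanAmt, Region, Tenure, Utilization}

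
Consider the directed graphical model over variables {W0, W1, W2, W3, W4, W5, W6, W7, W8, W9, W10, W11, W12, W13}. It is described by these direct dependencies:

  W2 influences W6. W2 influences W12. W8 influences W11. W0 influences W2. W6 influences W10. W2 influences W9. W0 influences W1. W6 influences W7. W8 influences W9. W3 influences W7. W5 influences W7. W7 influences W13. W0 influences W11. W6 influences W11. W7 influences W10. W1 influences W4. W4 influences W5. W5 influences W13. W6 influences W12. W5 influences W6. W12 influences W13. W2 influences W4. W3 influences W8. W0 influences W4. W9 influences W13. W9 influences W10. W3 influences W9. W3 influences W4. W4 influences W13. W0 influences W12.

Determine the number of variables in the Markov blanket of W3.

9

The Markov blanket of a node is its parents, its children, and the other parents of its children.
W3's parents: none.
Children of W3: W4, W7, W8, W9.
Co-parents of W3 (other parents of its children):
  W4: W0, W1, W2
  W7: W5, W6
  W8: —
  W9: W2, W8
MB(W3) = {W0, W1, W2, W4, W5, W6, W7, W8, W9}, which has 9 nodes.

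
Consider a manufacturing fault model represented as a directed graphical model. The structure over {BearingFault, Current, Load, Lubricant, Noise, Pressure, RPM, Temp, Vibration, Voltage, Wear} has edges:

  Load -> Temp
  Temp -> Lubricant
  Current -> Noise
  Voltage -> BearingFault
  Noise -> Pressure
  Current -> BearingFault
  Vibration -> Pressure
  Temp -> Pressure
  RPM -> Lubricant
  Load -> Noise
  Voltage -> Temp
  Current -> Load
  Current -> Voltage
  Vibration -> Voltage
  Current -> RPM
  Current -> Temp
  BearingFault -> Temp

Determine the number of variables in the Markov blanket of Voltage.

5

The Markov blanket of a node is its parents, its children, and the other parents of its children.
Voltage has children BearingFault, Temp.
Pa(Voltage) = {Current, Vibration}.
Other parents of Voltage's children:
  BearingFault's other parent is Current.
  parents(Temp) \ {Voltage} = {BearingFault, Current, Load}.
MB(Voltage) = {BearingFault, Current, Load, Temp, Vibration}, which has 5 nodes.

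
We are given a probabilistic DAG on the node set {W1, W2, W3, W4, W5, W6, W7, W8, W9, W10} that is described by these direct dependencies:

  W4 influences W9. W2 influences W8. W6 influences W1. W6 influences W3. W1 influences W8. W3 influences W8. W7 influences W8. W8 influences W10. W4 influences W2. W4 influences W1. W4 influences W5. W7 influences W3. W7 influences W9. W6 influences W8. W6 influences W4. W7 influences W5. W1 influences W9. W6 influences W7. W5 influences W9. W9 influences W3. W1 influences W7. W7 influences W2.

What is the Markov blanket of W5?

{W1, W4, W7, W9}

W5's parents: W4, W7.
Ch(W5) = {W9}.
Parents of each child, excluding W5:
  W9: W1, W4, W7
So the Markov blanket of W5 is {W1, W4, W7, W9}.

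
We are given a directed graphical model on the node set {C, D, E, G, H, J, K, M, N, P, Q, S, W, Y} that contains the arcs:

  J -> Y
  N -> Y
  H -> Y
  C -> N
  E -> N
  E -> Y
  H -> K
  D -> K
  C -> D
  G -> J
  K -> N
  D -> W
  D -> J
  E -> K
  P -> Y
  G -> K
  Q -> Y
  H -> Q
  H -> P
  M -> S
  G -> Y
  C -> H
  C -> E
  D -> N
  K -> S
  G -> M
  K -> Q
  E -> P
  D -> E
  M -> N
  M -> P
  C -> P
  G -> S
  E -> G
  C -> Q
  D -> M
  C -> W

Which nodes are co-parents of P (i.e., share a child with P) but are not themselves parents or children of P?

{G, J, N, Q}

Children of P: Y.
  Y's other parents are E, G, H, J, N, Q.
Excluding nodes already adjacent to P (C, E, H, M, Y), the co-parent-only contribution is {G, J, N, Q}.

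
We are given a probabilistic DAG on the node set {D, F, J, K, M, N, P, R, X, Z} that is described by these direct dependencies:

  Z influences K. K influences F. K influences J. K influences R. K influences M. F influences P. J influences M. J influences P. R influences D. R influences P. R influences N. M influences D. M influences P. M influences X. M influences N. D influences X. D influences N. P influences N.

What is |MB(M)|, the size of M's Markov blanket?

8

A node's Markov blanket = Pa ∪ Ch ∪ (parents of Ch other than the node itself).
Ch(M) = {D, N, P, X}.
M's parents: J, K.
Other parents of M's children:
  D: R
  P: F, J, R
  X: D
  N: D, P, R
MB(M) = {D, F, J, K, N, P, R, X}, which has 8 nodes.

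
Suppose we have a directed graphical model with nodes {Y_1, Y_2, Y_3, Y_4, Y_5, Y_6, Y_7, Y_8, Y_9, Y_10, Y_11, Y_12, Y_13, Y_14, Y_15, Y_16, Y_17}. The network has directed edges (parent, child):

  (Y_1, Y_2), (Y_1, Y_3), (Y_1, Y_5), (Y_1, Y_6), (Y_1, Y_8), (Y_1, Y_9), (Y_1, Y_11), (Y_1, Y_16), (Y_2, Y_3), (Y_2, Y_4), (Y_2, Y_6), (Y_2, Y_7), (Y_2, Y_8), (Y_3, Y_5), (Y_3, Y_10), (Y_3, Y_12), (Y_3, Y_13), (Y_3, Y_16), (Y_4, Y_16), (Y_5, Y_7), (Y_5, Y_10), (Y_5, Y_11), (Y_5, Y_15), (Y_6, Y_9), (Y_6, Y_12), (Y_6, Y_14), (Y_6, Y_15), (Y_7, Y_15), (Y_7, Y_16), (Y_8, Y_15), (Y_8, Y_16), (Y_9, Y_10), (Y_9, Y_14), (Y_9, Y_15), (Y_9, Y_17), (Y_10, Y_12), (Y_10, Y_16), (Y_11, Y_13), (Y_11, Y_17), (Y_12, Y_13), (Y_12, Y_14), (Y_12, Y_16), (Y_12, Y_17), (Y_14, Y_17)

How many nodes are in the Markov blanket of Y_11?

By definition, MB(Y_11) is built from Y_11's parents, Y_11's children, and the co-parents of Y_11.
Y_11's children: Y_13, Y_17.
Pa(Y_11) = {Y_1, Y_5}.
For each child, the remaining parents (spouses of Y_11):
  Y_13: Y_3, Y_12
  Y_17: Y_9, Y_12, Y_14
MB(Y_11) = {Y_1, Y_3, Y_5, Y_9, Y_12, Y_13, Y_14, Y_17}, which has 8 nodes.

8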